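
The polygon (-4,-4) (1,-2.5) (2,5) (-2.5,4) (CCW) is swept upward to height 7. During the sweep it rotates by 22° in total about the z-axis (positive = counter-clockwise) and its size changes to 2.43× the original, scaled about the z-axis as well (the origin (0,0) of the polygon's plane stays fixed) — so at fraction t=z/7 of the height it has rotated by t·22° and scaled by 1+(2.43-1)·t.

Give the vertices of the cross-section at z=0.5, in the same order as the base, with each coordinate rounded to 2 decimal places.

t = z/height = 0.5/7 = 0.0714286
s = 1 + (scale-1)·z/height = 1 + (2.43-1)·0.5/7 = 1.102143
θ = twist·z/height = 22°·0.5/7 = 1.5714° = 0.027427 rad
cos θ = 0.999624, sin θ = 0.027423 (intermediates below are computed at full precision and shown rounded to 5 d.p.)
v1: (-4,-4) → rotate → (-3.88880,-4.10819) → ×s → (-4.28602,-4.52781) → (-4.29,-4.53)
v2: (1,-2.5) → rotate → (1.06818,-2.47164) → ×s → (1.17729,-2.72410) → (1.18,-2.72)
v3: (2,5) → rotate → (1.86213,5.05297) → ×s → (2.05234,5.56909) → (2.05,5.57)
v4: (-2.5,4) → rotate → (-2.60875,3.92994) → ×s → (-2.87522,4.33135) → (-2.88,4.33)

Cross-section at z=0.5: (-4.29,-4.53) (1.18,-2.72) (2.05,5.57) (-2.88,4.33)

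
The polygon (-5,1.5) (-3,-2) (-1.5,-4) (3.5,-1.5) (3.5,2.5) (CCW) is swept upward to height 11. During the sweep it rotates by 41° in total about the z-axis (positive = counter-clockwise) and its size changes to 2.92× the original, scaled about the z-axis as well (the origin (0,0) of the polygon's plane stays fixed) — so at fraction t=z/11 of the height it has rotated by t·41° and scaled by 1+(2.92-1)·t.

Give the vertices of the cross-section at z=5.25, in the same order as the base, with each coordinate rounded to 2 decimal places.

t = z/height = 5.25/11 = 0.477273
s = 1 + (scale-1)·z/height = 1 + (2.92-1)·5.25/11 = 1.916364
θ = twist·z/height = 41°·5.25/11 = 19.5682° = 0.341529 rad
cos θ = 0.942244, sin θ = 0.334928 (intermediates below are computed at full precision and shown rounded to 5 d.p.)
v1: (-5,1.5) → rotate → (-5.21361,-0.26128) → ×s → (-9.99117,-0.50070) → (-9.99,-0.50)
v2: (-3,-2) → rotate → (-2.15687,-2.88927) → ×s → (-4.13336,-5.53690) → (-4.13,-5.54)
v3: (-1.5,-4) → rotate → (-0.07365,-4.27137) → ×s → (-0.14114,-8.18549) → (-0.14,-8.19)
v4: (3.5,-1.5) → rotate → (3.80025,-0.24112) → ×s → (7.28265,-0.46207) → (7.28,-0.46)
v5: (3.5,2.5) → rotate → (2.46053,3.52786) → ×s → (4.71527,6.76066) → (4.72,6.76)

Cross-section at z=5.25: (-9.99,-0.50) (-4.13,-5.54) (-0.14,-8.19) (7.28,-0.46) (4.72,6.76)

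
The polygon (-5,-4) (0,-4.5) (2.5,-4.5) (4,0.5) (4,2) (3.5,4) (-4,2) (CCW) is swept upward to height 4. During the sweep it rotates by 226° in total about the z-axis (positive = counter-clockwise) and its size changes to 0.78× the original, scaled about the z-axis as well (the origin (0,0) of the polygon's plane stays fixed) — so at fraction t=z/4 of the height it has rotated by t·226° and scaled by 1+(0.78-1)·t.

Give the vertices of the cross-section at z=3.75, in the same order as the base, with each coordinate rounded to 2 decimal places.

t = z/height = 3.75/4 = 0.9375
s = 1 + (scale-1)·z/height = 1 + (0.78-1)·3.75/4 = 0.793750
θ = twist·z/height = 226°·3.75/4 = 211.8750° = 3.697916 rad
cos θ = -0.849202, sin θ = -0.528068 (intermediates below are computed at full precision and shown rounded to 5 d.p.)
v1: (-5,-4) → rotate → (2.13374,6.03715) → ×s → (1.69366,4.79199) → (1.69,4.79)
v2: (0,-4.5) → rotate → (-2.37631,3.82141) → ×s → (-1.88619,3.03324) → (-1.89,3.03)
v3: (2.5,-4.5) → rotate → (-4.49931,2.50124) → ×s → (-3.57133,1.98536) → (-3.57,1.99)
v4: (4,0.5) → rotate → (-3.13277,-2.53687) → ×s → (-2.48664,-2.01364) → (-2.49,-2.01)
v5: (4,2) → rotate → (-2.34067,-3.81068) → ×s → (-1.85791,-3.02472) → (-1.86,-3.02)
v6: (3.5,4) → rotate → (-0.85994,-5.24505) → ×s → (-0.68257,-4.16326) → (-0.68,-4.16)
v7: (-4,2) → rotate → (4.45294,0.41387) → ×s → (3.53452,0.32851) → (3.53,0.33)

Cross-section at z=3.75: (1.69,4.79) (-1.89,3.03) (-3.57,1.99) (-2.49,-2.01) (-1.86,-3.02) (-0.68,-4.16) (3.53,0.33)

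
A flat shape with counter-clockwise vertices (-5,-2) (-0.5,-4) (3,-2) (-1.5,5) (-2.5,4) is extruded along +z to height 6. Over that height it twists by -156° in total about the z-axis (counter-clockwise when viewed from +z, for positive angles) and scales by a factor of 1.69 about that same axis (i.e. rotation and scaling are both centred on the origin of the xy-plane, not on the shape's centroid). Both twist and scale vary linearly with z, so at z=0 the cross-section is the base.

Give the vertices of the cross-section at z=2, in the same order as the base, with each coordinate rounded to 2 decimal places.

t = z/height = 2/6 = 0.333333
s = 1 + (scale-1)·z/height = 1 + (1.69-1)·2/6 = 1.230000
θ = twist·z/height = -156°·2/6 = -52.0000° = -0.907571 rad
cos θ = 0.615661, sin θ = -0.788011 (intermediates below are computed at full precision and shown rounded to 5 d.p.)
v1: (-5,-2) → rotate → (-4.65433,2.70873) → ×s → (-5.72482,3.33174) → (-5.72,3.33)
v2: (-0.5,-4) → rotate → (-3.45987,-2.06864) → ×s → (-4.25564,-2.54443) → (-4.26,-2.54)
v3: (3,-2) → rotate → (0.27096,-3.59536) → ×s → (0.33328,-4.42229) → (0.33,-4.42)
v4: (-1.5,5) → rotate → (3.01656,4.26032) → ×s → (3.71037,5.24020) → (3.71,5.24)
v5: (-2.5,4) → rotate → (1.61289,4.43267) → ×s → (1.98385,5.45219) → (1.98,5.45)

Cross-section at z=2: (-5.72,3.33) (-4.26,-2.54) (0.33,-4.42) (3.71,5.24) (1.98,5.45)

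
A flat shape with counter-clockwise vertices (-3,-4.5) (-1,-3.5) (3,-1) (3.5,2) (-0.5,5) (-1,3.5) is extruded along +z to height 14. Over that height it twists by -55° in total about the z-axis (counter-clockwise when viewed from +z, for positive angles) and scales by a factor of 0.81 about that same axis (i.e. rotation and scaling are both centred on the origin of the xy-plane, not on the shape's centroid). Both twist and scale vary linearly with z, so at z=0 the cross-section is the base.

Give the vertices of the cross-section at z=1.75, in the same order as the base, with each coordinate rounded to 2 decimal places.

Cross-section at z=1.75: (-3.43,-4.01) (-1.38,-3.28) (2.79,-1.32) (3.63,1.53) (0.10,4.90) (-0.56,3.51)

t = z/height = 1.75/14 = 0.125
s = 1 + (scale-1)·z/height = 1 + (0.81-1)·1.75/14 = 0.976250
θ = twist·z/height = -55°·1.75/14 = -6.8750° = -0.119991 rad
cos θ = 0.992810, sin θ = -0.119704 (intermediates below are computed at full precision and shown rounded to 5 d.p.)
v1: (-3,-4.5) → rotate → (-3.51710,-4.10853) → ×s → (-3.43356,-4.01095) → (-3.43,-4.01)
v2: (-1,-3.5) → rotate → (-1.41177,-3.35513) → ×s → (-1.37824,-3.27545) → (-1.38,-3.28)
v3: (3,-1) → rotate → (2.85873,-1.35192) → ×s → (2.79083,-1.31981) → (2.79,-1.32)
v4: (3.5,2) → rotate → (3.71424,1.56666) → ×s → (3.62603,1.52945) → (3.63,1.53)
v5: (-0.5,5) → rotate → (0.10211,5.02390) → ×s → (0.09969,4.90458) → (0.10,4.90)
v6: (-1,3.5) → rotate → (-0.57385,3.59454) → ×s → (-0.56022,3.50917) → (-0.56,3.51)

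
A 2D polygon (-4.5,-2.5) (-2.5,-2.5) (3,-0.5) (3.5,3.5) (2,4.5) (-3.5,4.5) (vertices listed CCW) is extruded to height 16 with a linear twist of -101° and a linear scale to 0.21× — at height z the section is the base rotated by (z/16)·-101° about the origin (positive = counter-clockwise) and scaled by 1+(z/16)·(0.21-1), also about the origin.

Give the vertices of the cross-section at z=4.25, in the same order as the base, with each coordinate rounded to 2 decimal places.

Cross-section at z=4.25: (-4.06,-0.16) (-2.65,-0.87) (1.94,-1.42) (3.72,1.22) (3.01,2.46) (-0.86,4.42)

t = z/height = 4.25/16 = 0.265625
s = 1 + (scale-1)·z/height = 1 + (0.21-1)·4.25/16 = 0.790156
θ = twist·z/height = -101°·4.25/16 = -26.8281° = -0.468239 rad
cos θ = 0.892364, sin θ = -0.451316 (intermediates below are computed at full precision and shown rounded to 5 d.p.)
v1: (-4.5,-2.5) → rotate → (-5.14393,-0.19999) → ×s → (-4.06451,-0.15802) → (-4.06,-0.16)
v2: (-2.5,-2.5) → rotate → (-3.35920,-1.10262) → ×s → (-2.65429,-0.87124) → (-2.65,-0.87)
v3: (3,-0.5) → rotate → (2.45144,-1.80013) → ×s → (1.93702,-1.42238) → (1.94,-1.42)
v4: (3.5,3.5) → rotate → (4.70288,1.54367) → ×s → (3.71601,1.21974) → (3.72,1.22)
v5: (2,4.5) → rotate → (3.81565,3.11301) → ×s → (3.01496,2.45976) → (3.01,2.46)
v6: (-3.5,4.5) → rotate → (-1.09236,5.59524) → ×s → (-0.86313,4.42112) → (-0.86,4.42)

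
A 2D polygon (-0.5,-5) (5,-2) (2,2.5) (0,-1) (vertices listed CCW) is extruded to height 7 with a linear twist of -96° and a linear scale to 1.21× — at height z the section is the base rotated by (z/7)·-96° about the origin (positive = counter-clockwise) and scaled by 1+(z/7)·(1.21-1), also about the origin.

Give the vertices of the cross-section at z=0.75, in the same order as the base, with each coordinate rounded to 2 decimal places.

t = z/height = 0.75/7 = 0.107143
s = 1 + (scale-1)·z/height = 1 + (1.21-1)·0.75/7 = 1.022500
θ = twist·z/height = -96°·0.75/7 = -10.2857° = -0.179520 rad
cos θ = 0.983930, sin θ = -0.178557 (intermediates below are computed at full precision and shown rounded to 5 d.p.)
v1: (-0.5,-5) → rotate → (-1.38475,-4.83037) → ×s → (-1.41591,-4.93905) → (-1.42,-4.94)
v2: (5,-2) → rotate → (4.56253,-2.86064) → ×s → (4.66519,-2.92501) → (4.67,-2.93)
v3: (2,2.5) → rotate → (2.41425,2.10271) → ×s → (2.46857,2.15002) → (2.47,2.15)
v4: (0,-1) → rotate → (-0.17856,-0.98393) → ×s → (-0.18257,-1.00607) → (-0.18,-1.01)

Cross-section at z=0.75: (-1.42,-4.94) (4.67,-2.93) (2.47,2.15) (-0.18,-1.01)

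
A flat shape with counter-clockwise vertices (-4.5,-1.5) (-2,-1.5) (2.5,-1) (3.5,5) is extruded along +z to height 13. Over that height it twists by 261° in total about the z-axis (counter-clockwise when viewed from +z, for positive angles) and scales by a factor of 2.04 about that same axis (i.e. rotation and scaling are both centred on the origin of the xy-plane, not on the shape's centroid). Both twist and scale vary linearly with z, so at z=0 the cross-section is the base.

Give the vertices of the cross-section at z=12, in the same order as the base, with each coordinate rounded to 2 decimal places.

t = z/height = 12/13 = 0.923077
s = 1 + (scale-1)·z/height = 1 + (2.04-1)·12/13 = 1.960000
θ = twist·z/height = 261°·12/13 = 240.9231° = 4.204901 rad
cos θ = -0.485983, sin θ = -0.873968 (intermediates below are computed at full precision and shown rounded to 5 d.p.)
v1: (-4.5,-1.5) → rotate → (0.87597,4.66183) → ×s → (1.71691,9.13719) → (1.72,9.14)
v2: (-2,-1.5) → rotate → (-0.33899,2.47691) → ×s → (-0.66441,4.85475) → (-0.66,4.85)
v3: (2.5,-1) → rotate → (-2.08893,-1.69894) → ×s → (-4.09430,-3.32992) → (-4.09,-3.33)
v4: (3.5,5) → rotate → (2.66890,-5.48881) → ×s → (5.23104,-10.75806) → (5.23,-10.76)

Cross-section at z=12: (1.72,9.14) (-0.66,4.85) (-4.09,-3.33) (5.23,-10.76)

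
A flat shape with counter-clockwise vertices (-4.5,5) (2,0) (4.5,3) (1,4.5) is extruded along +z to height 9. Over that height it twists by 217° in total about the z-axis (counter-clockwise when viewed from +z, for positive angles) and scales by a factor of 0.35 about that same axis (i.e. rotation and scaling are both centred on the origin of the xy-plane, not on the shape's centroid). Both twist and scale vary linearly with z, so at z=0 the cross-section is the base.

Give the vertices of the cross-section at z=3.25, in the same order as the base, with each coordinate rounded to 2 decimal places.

Cross-section at z=3.25: (-4.44,-2.60) (0.31,1.50) (-1.55,3.84) (-3.22,1.44)

t = z/height = 3.25/9 = 0.361111
s = 1 + (scale-1)·z/height = 1 + (0.35-1)·3.25/9 = 0.765278
θ = twist·z/height = 217°·3.25/9 = 78.3611° = 1.367659 rad
cos θ = 0.201743, sin θ = 0.979439 (intermediates below are computed at full precision and shown rounded to 5 d.p.)
v1: (-4.5,5) → rotate → (-5.80504,-3.39876) → ×s → (-4.44246,-2.60100) → (-4.44,-2.60)
v2: (2,0) → rotate → (0.40349,1.95888) → ×s → (0.30878,1.49909) → (0.31,1.50)
v3: (4.5,3) → rotate → (-2.03047,5.01270) → ×s → (-1.55388,3.83611) → (-1.55,3.84)
v4: (1,4.5) → rotate → (-4.20573,1.88728) → ×s → (-3.21855,1.44429) → (-3.22,1.44)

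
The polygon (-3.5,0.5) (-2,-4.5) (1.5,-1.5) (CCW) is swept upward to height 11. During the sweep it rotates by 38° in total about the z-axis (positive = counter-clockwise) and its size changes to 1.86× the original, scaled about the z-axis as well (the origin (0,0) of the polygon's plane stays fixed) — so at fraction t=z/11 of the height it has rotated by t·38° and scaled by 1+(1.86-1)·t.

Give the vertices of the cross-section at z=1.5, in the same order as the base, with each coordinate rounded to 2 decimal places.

t = z/height = 1.5/11 = 0.136364
s = 1 + (scale-1)·z/height = 1 + (1.86-1)·1.5/11 = 1.117273
θ = twist·z/height = 38°·1.5/11 = 5.1818° = 0.090440 rad
cos θ = 0.995913, sin θ = 0.090317 (intermediates below are computed at full precision and shown rounded to 5 d.p.)
v1: (-3.5,0.5) → rotate → (-3.53085,0.18185) → ×s → (-3.94493,0.20317) → (-3.94,0.20)
v2: (-2,-4.5) → rotate → (-1.58540,-4.66224) → ×s → (-1.77133,-5.20900) → (-1.77,-5.21)
v3: (1.5,-1.5) → rotate → (1.62934,-1.35839) → ×s → (1.82042,-1.51770) → (1.82,-1.52)

Cross-section at z=1.5: (-3.94,0.20) (-1.77,-5.21) (1.82,-1.52)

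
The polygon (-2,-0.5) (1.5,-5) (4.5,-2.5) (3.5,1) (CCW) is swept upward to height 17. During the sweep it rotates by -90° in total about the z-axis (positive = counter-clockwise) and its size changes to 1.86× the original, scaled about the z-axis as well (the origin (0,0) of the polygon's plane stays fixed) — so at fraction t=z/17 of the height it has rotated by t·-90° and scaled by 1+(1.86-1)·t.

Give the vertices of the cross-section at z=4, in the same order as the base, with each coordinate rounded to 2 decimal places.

Cross-section at z=4: (-2.46,0.31) (-0.49,-6.26) (3.96,-4.76) (4.36,-0.40)

t = z/height = 4/17 = 0.235294
s = 1 + (scale-1)·z/height = 1 + (1.86-1)·4/17 = 1.202353
θ = twist·z/height = -90°·4/17 = -21.1765° = -0.369599 rad
cos θ = 0.932472, sin θ = -0.361242 (intermediates below are computed at full precision and shown rounded to 5 d.p.)
v1: (-2,-0.5) → rotate → (-2.04557,0.25625) → ×s → (-2.45949,0.30810) → (-2.46,0.31)
v2: (1.5,-5) → rotate → (-0.40750,-5.20422) → ×s → (-0.48996,-6.25731) → (-0.49,-6.26)
v3: (4.5,-2.5) → rotate → (3.29302,-3.95677) → ×s → (3.95937,-4.75743) → (3.96,-4.76)
v4: (3.5,1) → rotate → (3.62489,-0.33187) → ×s → (4.35840,-0.39903) → (4.36,-0.40)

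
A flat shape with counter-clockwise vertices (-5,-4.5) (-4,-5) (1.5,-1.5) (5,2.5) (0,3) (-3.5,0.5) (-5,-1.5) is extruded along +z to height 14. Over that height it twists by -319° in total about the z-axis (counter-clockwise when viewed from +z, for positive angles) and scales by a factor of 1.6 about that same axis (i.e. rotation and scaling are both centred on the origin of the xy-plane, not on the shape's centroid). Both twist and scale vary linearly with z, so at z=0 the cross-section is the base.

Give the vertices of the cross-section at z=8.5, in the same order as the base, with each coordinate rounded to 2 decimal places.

Cross-section at z=8.5: (8.08,4.35) (6.92,5.34) (-1.50,2.47) (-7.43,-1.70) (-0.97,-3.98) (4.48,-1.79) (7.11,0.38)

t = z/height = 8.5/14 = 0.607143
s = 1 + (scale-1)·z/height = 1 + (1.6-1)·8.5/14 = 1.364286
θ = twist·z/height = -319°·8.5/14 = -193.6786° = -3.380329 rad
cos θ = -0.971638, sin θ = 0.236475 (intermediates below are computed at full precision and shown rounded to 5 d.p.)
v1: (-5,-4.5) → rotate → (5.92232,3.19000) → ×s → (8.07974,4.35207) → (8.08,4.35)
v2: (-4,-5) → rotate → (5.06892,3.91229) → ×s → (6.91546,5.33748) → (6.92,5.34)
v3: (1.5,-1.5) → rotate → (-1.10274,1.81217) → ×s → (-1.50446,2.47232) → (-1.50,2.47)
v4: (5,2.5) → rotate → (-5.44938,-1.24672) → ×s → (-7.43450,-1.70088) → (-7.43,-1.70)
v5: (0,3) → rotate → (-0.70942,-2.91491) → ×s → (-0.96786,-3.97677) → (-0.97,-3.98)
v6: (-3.5,0.5) → rotate → (3.28249,-1.31348) → ×s → (4.47826,-1.79196) → (4.48,-1.79)
v7: (-5,-1.5) → rotate → (5.21290,0.27508) → ×s → (7.11189,0.37529) → (7.11,0.38)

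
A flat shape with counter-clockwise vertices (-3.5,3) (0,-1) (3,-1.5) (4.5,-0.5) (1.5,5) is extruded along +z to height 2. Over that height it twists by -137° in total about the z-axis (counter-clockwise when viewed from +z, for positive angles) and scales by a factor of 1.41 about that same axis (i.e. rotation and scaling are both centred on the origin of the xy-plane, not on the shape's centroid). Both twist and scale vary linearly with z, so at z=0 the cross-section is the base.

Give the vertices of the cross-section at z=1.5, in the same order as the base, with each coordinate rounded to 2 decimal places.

t = z/height = 1.5/2 = 0.75
s = 1 + (scale-1)·z/height = 1 + (1.41-1)·1.5/2 = 1.307500
θ = twist·z/height = -137°·1.5/2 = -102.7500° = -1.793326 rad
cos θ = -0.220697, sin θ = -0.975342 (intermediates below are computed at full precision and shown rounded to 5 d.p.)
v1: (-3.5,3) → rotate → (3.69847,2.75161) → ×s → (4.83575,3.59772) → (4.84,3.60)
v2: (0,-1) → rotate → (-0.97534,0.22070) → ×s → (-1.27526,0.28856) → (-1.28,0.29)
v3: (3,-1.5) → rotate → (-2.12511,-2.59498) → ×s → (-2.77858,-3.39294) → (-2.78,-3.39)
v4: (4.5,-0.5) → rotate → (-1.48081,-4.27869) → ×s → (-1.93616,-5.59439) → (-1.94,-5.59)
v5: (1.5,5) → rotate → (4.54567,-2.56650) → ×s → (5.94346,-3.35570) → (5.94,-3.36)

Cross-section at z=1.5: (4.84,3.60) (-1.28,0.29) (-2.78,-3.39) (-1.94,-5.59) (5.94,-3.36)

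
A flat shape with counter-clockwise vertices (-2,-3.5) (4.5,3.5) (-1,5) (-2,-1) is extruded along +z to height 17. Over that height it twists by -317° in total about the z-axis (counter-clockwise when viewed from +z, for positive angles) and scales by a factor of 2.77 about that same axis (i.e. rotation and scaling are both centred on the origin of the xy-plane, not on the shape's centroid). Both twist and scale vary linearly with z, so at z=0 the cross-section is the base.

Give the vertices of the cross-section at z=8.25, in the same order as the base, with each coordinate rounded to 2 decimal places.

t = z/height = 8.25/17 = 0.485294
s = 1 + (scale-1)·z/height = 1 + (2.77-1)·8.25/17 = 1.858971
θ = twist·z/height = -317°·8.25/17 = -153.8382° = -2.684984 rad
cos θ = -0.897553, sin θ = -0.440907 (intermediates below are computed at full precision and shown rounded to 5 d.p.)
v1: (-2,-3.5) → rotate → (0.25193,4.02325) → ×s → (0.46833,7.47910) → (0.47,7.48)
v2: (4.5,3.5) → rotate → (-2.49581,-5.12552) → ×s → (-4.63964,-9.52818) → (-4.64,-9.53)
v3: (-1,5) → rotate → (3.10209,-4.04686) → ×s → (5.76669,-7.52299) → (5.77,-7.52)
v4: (-2,-1) → rotate → (1.35420,1.77937) → ×s → (2.51742,3.30779) → (2.52,3.31)

Cross-section at z=8.25: (0.47,7.48) (-4.64,-9.53) (5.77,-7.52) (2.52,3.31)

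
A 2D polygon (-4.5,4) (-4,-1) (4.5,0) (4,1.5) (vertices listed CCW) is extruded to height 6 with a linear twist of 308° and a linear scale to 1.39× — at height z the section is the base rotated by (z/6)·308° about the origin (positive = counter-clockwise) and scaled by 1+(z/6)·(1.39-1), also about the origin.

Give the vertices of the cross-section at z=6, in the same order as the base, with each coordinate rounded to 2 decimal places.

Cross-section at z=6: (0.53,8.35) (-4.52,3.53) (3.85,-4.93) (5.07,-3.10)

t = z/height = 6/6 = 1
s = 1 + (scale-1)·z/height = 1 + (1.39-1)·6/6 = 1.390000
θ = twist·z/height = 308°·6/6 = 308.0000° = 5.375614 rad
cos θ = 0.615661, sin θ = -0.788011 (intermediates below are computed at full precision and shown rounded to 5 d.p.)
v1: (-4.5,4) → rotate → (0.38157,6.00869) → ×s → (0.53038,8.35209) → (0.53,8.35)
v2: (-4,-1) → rotate → (-3.25066,2.53638) → ×s → (-4.51841,3.52557) → (-4.52,3.53)
v3: (4.5,0) → rotate → (2.77048,-3.54605) → ×s → (3.85096,-4.92901) → (3.85,-4.93)
v4: (4,1.5) → rotate → (3.64466,-2.22855) → ×s → (5.06608,-3.09769) → (5.07,-3.10)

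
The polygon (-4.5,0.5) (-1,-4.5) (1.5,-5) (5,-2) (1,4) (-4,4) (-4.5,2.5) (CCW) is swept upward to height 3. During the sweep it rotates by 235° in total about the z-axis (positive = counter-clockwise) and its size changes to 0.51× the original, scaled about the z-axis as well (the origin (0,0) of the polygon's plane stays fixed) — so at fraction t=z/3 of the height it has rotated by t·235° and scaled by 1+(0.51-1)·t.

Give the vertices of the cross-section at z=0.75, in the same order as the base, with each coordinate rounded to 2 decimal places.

t = z/height = 0.75/3 = 0.25
s = 1 + (scale-1)·z/height = 1 + (0.51-1)·0.75/3 = 0.877500
θ = twist·z/height = 235°·0.75/3 = 58.7500° = 1.025381 rad
cos θ = 0.518773, sin θ = 0.854912 (intermediates below are computed at full precision and shown rounded to 5 d.p.)
v1: (-4.5,0.5) → rotate → (-2.76194,-3.58772) → ×s → (-2.42360,-3.14822) → (-2.42,-3.15)
v2: (-1,-4.5) → rotate → (3.32833,-3.18939) → ×s → (2.92061,-2.79869) → (2.92,-2.80)
v3: (1.5,-5) → rotate → (5.05272,-1.31150) → ×s → (4.43376,-1.15084) → (4.43,-1.15)
v4: (5,-2) → rotate → (4.30369,3.23701) → ×s → (3.77649,2.84048) → (3.78,2.84)
v5: (1,4) → rotate → (-2.90087,2.93000) → ×s → (-2.54552,2.57108) → (-2.55,2.57)
v6: (-4,4) → rotate → (-5.49474,-1.34455) → ×s → (-4.82163,-1.17985) → (-4.82,-1.18)
v7: (-4.5,2.5) → rotate → (-4.47176,-2.55017) → ×s → (-3.92397,-2.23777) → (-3.92,-2.24)

Cross-section at z=0.75: (-2.42,-3.15) (2.92,-2.80) (4.43,-1.15) (3.78,2.84) (-2.55,2.57) (-4.82,-1.18) (-3.92,-2.24)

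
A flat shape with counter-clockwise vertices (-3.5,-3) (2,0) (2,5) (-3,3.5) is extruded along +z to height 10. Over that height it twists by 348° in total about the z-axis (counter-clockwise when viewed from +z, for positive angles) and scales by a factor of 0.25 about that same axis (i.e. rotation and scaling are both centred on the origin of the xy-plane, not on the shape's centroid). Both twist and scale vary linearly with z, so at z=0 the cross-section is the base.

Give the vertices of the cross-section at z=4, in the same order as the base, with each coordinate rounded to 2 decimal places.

Cross-section at z=4: (3.23,-0.01) (-1.06,0.91) (-3.35,-1.73) (-0.01,-3.23)

t = z/height = 4/10 = 0.4
s = 1 + (scale-1)·z/height = 1 + (0.25-1)·4/10 = 0.700000
θ = twist·z/height = 348°·4/10 = 139.2000° = 2.429498 rad
cos θ = -0.756995, sin θ = 0.653421 (intermediates below are computed at full precision and shown rounded to 5 d.p.)
v1: (-3.5,-3) → rotate → (4.60974,-0.01599) → ×s → (3.22682,-0.01119) → (3.23,-0.01)
v2: (2,0) → rotate → (-1.51399,1.30684) → ×s → (-1.05979,0.91479) → (-1.06,0.91)
v3: (2,5) → rotate → (-4.78109,-2.47813) → ×s → (-3.34677,-1.73469) → (-3.35,-1.73)
v4: (-3,3.5) → rotate → (-0.01599,-4.60974) → ×s → (-0.01119,-3.22682) → (-0.01,-3.23)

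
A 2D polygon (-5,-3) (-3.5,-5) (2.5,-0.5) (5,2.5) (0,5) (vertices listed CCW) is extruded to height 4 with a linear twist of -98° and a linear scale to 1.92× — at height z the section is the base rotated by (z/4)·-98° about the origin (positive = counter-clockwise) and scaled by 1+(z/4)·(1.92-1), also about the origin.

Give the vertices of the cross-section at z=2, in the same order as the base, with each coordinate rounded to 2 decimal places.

Cross-section at z=2: (-8.09,2.64) (-8.86,-0.93) (1.84,-3.23) (7.54,-3.11) (5.51,4.79)

t = z/height = 2/4 = 0.5
s = 1 + (scale-1)·z/height = 1 + (1.92-1)·2/4 = 1.460000
θ = twist·z/height = -98°·2/4 = -49.0000° = -0.855211 rad
cos θ = 0.656059, sin θ = -0.754710 (intermediates below are computed at full precision and shown rounded to 5 d.p.)
v1: (-5,-3) → rotate → (-5.54442,1.80537) → ×s → (-8.09486,2.63584) → (-8.09,2.64)
v2: (-3.5,-5) → rotate → (-6.06975,-0.63881) → ×s → (-8.86184,-0.93266) → (-8.86,-0.93)
v3: (2.5,-0.5) → rotate → (1.26279,-2.21480) → ×s → (1.84368,-3.23361) → (1.84,-3.23)
v4: (5,2.5) → rotate → (5.16707,-2.13340) → ×s → (7.54392,-3.11476) → (7.54,-3.11)
v5: (0,5) → rotate → (3.77355,3.28030) → ×s → (5.50938,4.78923) → (5.51,4.79)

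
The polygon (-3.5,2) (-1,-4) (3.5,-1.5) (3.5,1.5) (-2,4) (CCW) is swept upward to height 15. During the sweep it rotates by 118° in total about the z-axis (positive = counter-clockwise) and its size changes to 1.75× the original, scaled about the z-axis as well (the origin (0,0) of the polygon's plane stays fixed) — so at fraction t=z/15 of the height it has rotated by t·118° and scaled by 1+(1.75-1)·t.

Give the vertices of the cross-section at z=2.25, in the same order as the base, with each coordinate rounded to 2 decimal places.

Cross-section at z=2.25: (-4.39,0.94) (0.29,-4.58) (4.22,-0.41) (3.20,2.77) (-3.47,3.56)

t = z/height = 2.25/15 = 0.15
s = 1 + (scale-1)·z/height = 1 + (1.75-1)·2.25/15 = 1.112500
θ = twist·z/height = 118°·2.25/15 = 17.7000° = 0.308923 rad
cos θ = 0.952661, sin θ = 0.304033 (intermediates below are computed at full precision and shown rounded to 5 d.p.)
v1: (-3.5,2) → rotate → (-3.94238,0.84121) → ×s → (-4.38590,0.93584) → (-4.39,0.94)
v2: (-1,-4) → rotate → (0.26347,-4.11468) → ×s → (0.29311,-4.57758) → (0.29,-4.58)
v3: (3.5,-1.5) → rotate → (3.79036,-0.36488) → ×s → (4.21678,-0.40593) → (4.22,-0.41)
v4: (3.5,1.5) → rotate → (2.87827,2.49311) → ×s → (3.20207,2.77358) → (3.20,2.77)
v5: (-2,4) → rotate → (-3.12146,3.20258) → ×s → (-3.47262,3.56287) → (-3.47,3.56)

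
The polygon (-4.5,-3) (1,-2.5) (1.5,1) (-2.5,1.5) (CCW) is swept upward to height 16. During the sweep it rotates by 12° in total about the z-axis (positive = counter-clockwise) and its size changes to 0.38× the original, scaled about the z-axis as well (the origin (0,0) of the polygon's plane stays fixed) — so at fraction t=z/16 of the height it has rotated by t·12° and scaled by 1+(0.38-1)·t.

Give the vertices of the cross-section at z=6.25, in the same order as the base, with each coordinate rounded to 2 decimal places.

t = z/height = 6.25/16 = 0.390625
s = 1 + (scale-1)·z/height = 1 + (0.38-1)·6.25/16 = 0.757813
θ = twist·z/height = 12°·6.25/16 = 4.6875° = 0.081812 rad
cos θ = 0.996655, sin θ = 0.081721 (intermediates below are computed at full precision and shown rounded to 5 d.p.)
v1: (-4.5,-3) → rotate → (-4.23979,-3.35771) → ×s → (-3.21296,-2.54452) → (-3.21,-2.54)
v2: (1,-2.5) → rotate → (1.20096,-2.40992) → ×s → (0.91010,-1.82627) → (0.91,-1.83)
v3: (1.5,1) → rotate → (1.41326,1.11924) → ×s → (1.07099,0.84817) → (1.07,0.85)
v4: (-2.5,1.5) → rotate → (-2.61422,1.29068) → ×s → (-1.98109,0.97809) → (-1.98,0.98)

Cross-section at z=6.25: (-3.21,-2.54) (0.91,-1.83) (1.07,0.85) (-1.98,0.98)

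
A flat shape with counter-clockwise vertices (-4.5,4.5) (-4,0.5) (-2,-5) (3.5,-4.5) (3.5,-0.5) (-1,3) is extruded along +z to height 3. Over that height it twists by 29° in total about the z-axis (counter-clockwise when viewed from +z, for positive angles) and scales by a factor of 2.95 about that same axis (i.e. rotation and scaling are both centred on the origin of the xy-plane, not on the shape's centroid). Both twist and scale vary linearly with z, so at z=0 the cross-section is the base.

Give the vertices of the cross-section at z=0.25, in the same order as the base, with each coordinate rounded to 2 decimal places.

Cross-section at z=0.25: (-5.45,5.01) (-4.67,0.38) (-2.08,-5.91) (4.29,-5.06) (4.09,-0.41) (-1.31,3.44)

t = z/height = 0.25/3 = 0.0833333
s = 1 + (scale-1)·z/height = 1 + (2.95-1)·0.25/3 = 1.162500
θ = twist·z/height = 29°·0.25/3 = 2.4167° = 0.042179 rad
cos θ = 0.999111, sin θ = 0.042166 (intermediates below are computed at full precision and shown rounded to 5 d.p.)
v1: (-4.5,4.5) → rotate → (-4.68575,4.30625) → ×s → (-5.44718,5.00601) → (-5.45,5.01)
v2: (-4,0.5) → rotate → (-4.01753,0.33089) → ×s → (-4.67037,0.38466) → (-4.67,0.38)
v3: (-2,-5) → rotate → (-1.78739,-5.07989) → ×s → (-2.07784,-5.90537) → (-2.08,-5.91)
v4: (3.5,-4.5) → rotate → (3.68664,-4.34842) → ×s → (4.28571,-5.05503) → (4.29,-5.06)
v5: (3.5,-0.5) → rotate → (3.51797,-0.35197) → ×s → (4.08964,-0.40917) → (4.09,-0.41)
v6: (-1,3) → rotate → (-1.12561,2.95517) → ×s → (-1.30852,3.43538) → (-1.31,3.44)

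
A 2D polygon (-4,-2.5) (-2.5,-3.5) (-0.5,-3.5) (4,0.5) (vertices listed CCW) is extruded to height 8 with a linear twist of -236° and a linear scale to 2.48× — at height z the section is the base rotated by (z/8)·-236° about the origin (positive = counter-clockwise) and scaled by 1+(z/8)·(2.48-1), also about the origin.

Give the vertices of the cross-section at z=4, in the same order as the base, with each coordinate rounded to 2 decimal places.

Cross-section at z=4: (-0.57,8.19) (-3.33,6.70) (-4.97,3.63) (-2.50,-6.55)

t = z/height = 4/8 = 0.5
s = 1 + (scale-1)·z/height = 1 + (2.48-1)·4/8 = 1.740000
θ = twist·z/height = -236°·4/8 = -118.0000° = -2.059489 rad
cos θ = -0.469472, sin θ = -0.882948 (intermediates below are computed at full precision and shown rounded to 5 d.p.)
v1: (-4,-2.5) → rotate → (-0.32948,4.70547) → ×s → (-0.57330,8.18752) → (-0.57,8.19)
v2: (-2.5,-3.5) → rotate → (-1.91664,3.85052) → ×s → (-3.33495,6.69990) → (-3.33,6.70)
v3: (-0.5,-3.5) → rotate → (-2.85558,2.08462) → ×s → (-4.96871,3.62725) → (-4.97,3.63)
v4: (4,0.5) → rotate → (-1.43641,-3.76653) → ×s → (-2.49936,-6.55376) → (-2.50,-6.55)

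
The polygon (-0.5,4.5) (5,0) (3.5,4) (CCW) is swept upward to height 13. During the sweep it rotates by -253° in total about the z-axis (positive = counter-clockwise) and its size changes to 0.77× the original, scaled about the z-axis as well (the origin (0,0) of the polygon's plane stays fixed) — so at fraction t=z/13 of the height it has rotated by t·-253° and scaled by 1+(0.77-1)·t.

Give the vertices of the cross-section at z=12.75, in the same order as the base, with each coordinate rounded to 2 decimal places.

t = z/height = 12.75/13 = 0.980769
s = 1 + (scale-1)·z/height = 1 + (0.77-1)·12.75/13 = 0.774423
θ = twist·z/height = -253°·12.75/13 = -248.1346° = -4.330766 rad
cos θ = -0.372427, sin θ = 0.928061 (intermediates below are computed at full precision and shown rounded to 5 d.p.)
v1: (-0.5,4.5) → rotate → (-3.99006,-2.13995) → ×s → (-3.09000,-1.65723) → (-3.09,-1.66)
v2: (5,0) → rotate → (-1.86214,4.64031) → ×s → (-1.44208,3.59356) → (-1.44,3.59)
v3: (3.5,4) → rotate → (-5.01574,1.75851) → ×s → (-3.88431,1.36183) → (-3.88,1.36)

Cross-section at z=12.75: (-3.09,-1.66) (-1.44,3.59) (-3.88,1.36)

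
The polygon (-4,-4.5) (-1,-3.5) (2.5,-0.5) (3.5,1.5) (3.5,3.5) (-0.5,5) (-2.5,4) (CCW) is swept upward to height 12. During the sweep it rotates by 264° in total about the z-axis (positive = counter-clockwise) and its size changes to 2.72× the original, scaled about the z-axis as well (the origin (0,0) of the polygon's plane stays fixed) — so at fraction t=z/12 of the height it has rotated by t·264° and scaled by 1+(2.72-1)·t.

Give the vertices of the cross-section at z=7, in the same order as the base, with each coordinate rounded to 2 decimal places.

t = z/height = 7/12 = 0.583333
s = 1 + (scale-1)·z/height = 1 + (2.72-1)·7/12 = 2.003333
θ = twist·z/height = 264°·7/12 = 154.0000° = 2.687807 rad
cos θ = -0.898794, sin θ = 0.438371 (intermediates below are computed at full precision and shown rounded to 5 d.p.)
v1: (-4,-4.5) → rotate → (5.56785,2.29109) → ×s → (11.15425,4.58981) → (11.15,4.59)
v2: (-1,-3.5) → rotate → (2.43309,2.70741) → ×s → (4.87430,5.42384) → (4.87,5.42)
v3: (2.5,-0.5) → rotate → (-2.02780,1.54532) → ×s → (-4.06236,3.09580) → (-4.06,3.10)
v4: (3.5,1.5) → rotate → (-3.80334,0.18611) → ×s → (-7.61935,0.37284) → (-7.62,0.37)
v5: (3.5,3.5) → rotate → (-4.68008,-1.61148) → ×s → (-9.37576,-3.22833) → (-9.38,-3.23)
v6: (-0.5,5) → rotate → (-1.74246,-4.71316) → ×s → (-3.49073,-9.44202) → (-3.49,-9.44)
v7: (-2.5,4) → rotate → (0.49350,-4.69110) → ×s → (0.98865,-9.39785) → (0.99,-9.40)

Cross-section at z=7: (11.15,4.59) (4.87,5.42) (-4.06,3.10) (-7.62,0.37) (-9.38,-3.23) (-3.49,-9.44) (0.99,-9.40)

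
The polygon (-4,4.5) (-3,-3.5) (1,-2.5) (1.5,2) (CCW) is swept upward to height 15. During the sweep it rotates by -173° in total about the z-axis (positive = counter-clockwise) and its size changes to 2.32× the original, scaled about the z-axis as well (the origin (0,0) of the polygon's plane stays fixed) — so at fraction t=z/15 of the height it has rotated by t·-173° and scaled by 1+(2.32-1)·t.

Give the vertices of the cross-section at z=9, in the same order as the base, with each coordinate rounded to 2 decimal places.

t = z/height = 9/15 = 0.6
s = 1 + (scale-1)·z/height = 1 + (2.32-1)·9/15 = 1.792000
θ = twist·z/height = -173°·9/15 = -103.8000° = -1.811652 rad
cos θ = -0.238533, sin θ = -0.971134 (intermediates below are computed at full precision and shown rounded to 5 d.p.)
v1: (-4,4.5) → rotate → (5.32424,2.81114) → ×s → (9.54103,5.03756) → (9.54,5.04)
v2: (-3,-3.5) → rotate → (-2.68337,3.74827) → ×s → (-4.80860,6.71690) → (-4.81,6.72)
v3: (1,-2.5) → rotate → (-2.66637,-0.37480) → ×s → (-4.77813,-0.67164) → (-4.78,-0.67)
v4: (1.5,2) → rotate → (1.58447,-1.93377) → ×s → (2.83937,-3.46531) → (2.84,-3.47)

Cross-section at z=9: (9.54,5.04) (-4.81,6.72) (-4.78,-0.67) (2.84,-3.47)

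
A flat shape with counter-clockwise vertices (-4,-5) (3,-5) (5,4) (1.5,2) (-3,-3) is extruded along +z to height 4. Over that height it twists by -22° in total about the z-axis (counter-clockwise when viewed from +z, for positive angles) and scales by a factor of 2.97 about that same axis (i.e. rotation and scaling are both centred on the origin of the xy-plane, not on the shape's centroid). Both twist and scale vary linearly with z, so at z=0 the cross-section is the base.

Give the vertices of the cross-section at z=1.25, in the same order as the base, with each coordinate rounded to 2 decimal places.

Cross-section at z=1.25: (-7.38,-7.25) (3.85,-8.60) (8.79,5.45) (2.79,2.92) (-5.39,-4.23)

t = z/height = 1.25/4 = 0.3125
s = 1 + (scale-1)·z/height = 1 + (2.97-1)·1.25/4 = 1.615625
θ = twist·z/height = -22°·1.25/4 = -6.8750° = -0.119991 rad
cos θ = 0.992810, sin θ = -0.119704 (intermediates below are computed at full precision and shown rounded to 5 d.p.)
v1: (-4,-5) → rotate → (-4.56976,-4.48523) → ×s → (-7.38301,-7.24646) → (-7.38,-7.25)
v2: (3,-5) → rotate → (2.37991,-5.32316) → ×s → (3.84504,-8.60023) → (3.85,-8.60)
v3: (5,4) → rotate → (5.44286,3.37272) → ×s → (8.79363,5.44905) → (8.79,5.45)
v4: (1.5,2) → rotate → (1.72862,1.80606) → ×s → (2.79280,2.91792) → (2.79,2.92)
v5: (-3,-3) → rotate → (-3.33754,-2.61932) → ×s → (-5.39221,-4.23184) → (-5.39,-4.23)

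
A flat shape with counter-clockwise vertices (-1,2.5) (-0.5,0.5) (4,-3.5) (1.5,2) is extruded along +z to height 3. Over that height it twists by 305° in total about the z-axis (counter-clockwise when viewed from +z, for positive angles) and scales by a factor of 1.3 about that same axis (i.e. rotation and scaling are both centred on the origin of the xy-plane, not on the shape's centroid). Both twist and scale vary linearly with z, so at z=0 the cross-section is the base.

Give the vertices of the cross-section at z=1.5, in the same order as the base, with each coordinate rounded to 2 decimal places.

t = z/height = 1.5/3 = 0.5
s = 1 + (scale-1)·z/height = 1 + (1.3-1)·1.5/3 = 1.150000
θ = twist·z/height = 305°·1.5/3 = 152.5000° = 2.661627 rad
cos θ = -0.887011, sin θ = 0.461749 (intermediates below are computed at full precision and shown rounded to 5 d.p.)
v1: (-1,2.5) → rotate → (-0.26736,-2.67928) → ×s → (-0.30746,-3.08117) → (-0.31,-3.08)
v2: (-0.5,0.5) → rotate → (0.21263,-0.67438) → ×s → (0.24453,-0.77554) → (0.24,-0.78)
v3: (4,-3.5) → rotate → (-1.93192,4.95153) → ×s → (-2.22171,5.69426) → (-2.22,5.69)
v4: (1.5,2) → rotate → (-2.25401,-1.08140) → ×s → (-2.59212,-1.24361) → (-2.59,-1.24)

Cross-section at z=1.5: (-0.31,-3.08) (0.24,-0.78) (-2.22,5.69) (-2.59,-1.24)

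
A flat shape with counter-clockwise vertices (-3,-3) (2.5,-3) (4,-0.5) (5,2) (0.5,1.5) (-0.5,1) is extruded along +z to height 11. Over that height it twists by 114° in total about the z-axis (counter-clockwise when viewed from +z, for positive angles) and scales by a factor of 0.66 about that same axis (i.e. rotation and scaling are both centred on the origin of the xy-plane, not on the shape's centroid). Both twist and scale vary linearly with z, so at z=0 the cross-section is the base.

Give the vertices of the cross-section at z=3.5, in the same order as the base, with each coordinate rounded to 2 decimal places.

Cross-section at z=3.5: (-0.57,-3.74) (3.38,-0.84) (3.14,1.75) (2.54,4.08) (-0.43,1.34) (-0.89,0.46)

t = z/height = 3.5/11 = 0.318182
s = 1 + (scale-1)·z/height = 1 + (0.66-1)·3.5/11 = 0.891818
θ = twist·z/height = 114°·3.5/11 = 36.2727° = 0.633079 rad
cos θ = 0.806210, sin θ = 0.591629 (intermediates below are computed at full precision and shown rounded to 5 d.p.)
v1: (-3,-3) → rotate → (-0.64374,-4.19352) → ×s → (-0.57410,-3.73986) → (-0.57,-3.74)
v2: (2.5,-3) → rotate → (3.79041,-0.93956) → ×s → (3.38036,-0.83791) → (3.38,-0.84)
v3: (4,-0.5) → rotate → (3.52065,1.96341) → ×s → (3.13978,1.75101) → (3.14,1.75)
v4: (5,2) → rotate → (2.84779,4.57057) → ×s → (2.53971,4.07612) → (2.54,4.08)
v5: (0.5,1.5) → rotate → (-0.48434,1.50513) → ×s → (-0.43194,1.34230) → (-0.43,1.34)
v6: (-0.5,1) → rotate → (-0.99473,0.51040) → ×s → (-0.88712,0.45518) → (-0.89,0.46)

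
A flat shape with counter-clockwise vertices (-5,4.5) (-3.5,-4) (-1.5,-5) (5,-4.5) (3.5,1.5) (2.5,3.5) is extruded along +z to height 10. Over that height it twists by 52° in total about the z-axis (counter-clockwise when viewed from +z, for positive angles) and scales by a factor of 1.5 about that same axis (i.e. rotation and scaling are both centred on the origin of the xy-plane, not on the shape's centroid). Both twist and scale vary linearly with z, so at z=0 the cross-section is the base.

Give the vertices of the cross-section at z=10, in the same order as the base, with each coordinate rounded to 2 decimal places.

t = z/height = 10/10 = 1
s = 1 + (scale-1)·z/height = 1 + (1.5-1)·10/10 = 1.500000
θ = twist·z/height = 52°·10/10 = 52.0000° = 0.907571 rad
cos θ = 0.615661, sin θ = 0.788011 (intermediates below are computed at full precision and shown rounded to 5 d.p.)
v1: (-5,4.5) → rotate → (-6.62436,-1.16958) → ×s → (-9.93653,-1.75437) → (-9.94,-1.75)
v2: (-3.5,-4) → rotate → (0.99723,-5.22068) → ×s → (1.49584,-7.83103) → (1.50,-7.83)
v3: (-1.5,-5) → rotate → (3.01656,-4.26032) → ×s → (4.52484,-6.39049) → (4.52,-6.39)
v4: (5,-4.5) → rotate → (6.62436,1.16958) → ×s → (9.93653,1.75437) → (9.94,1.75)
v5: (3.5,1.5) → rotate → (0.97280,3.68153) → ×s → (1.45920,5.52229) → (1.46,5.52)
v6: (2.5,3.5) → rotate → (-1.21888,4.12484) → ×s → (-1.82833,6.18726) → (-1.83,6.19)

Cross-section at z=10: (-9.94,-1.75) (1.50,-7.83) (4.52,-6.39) (9.94,1.75) (1.46,5.52) (-1.83,6.19)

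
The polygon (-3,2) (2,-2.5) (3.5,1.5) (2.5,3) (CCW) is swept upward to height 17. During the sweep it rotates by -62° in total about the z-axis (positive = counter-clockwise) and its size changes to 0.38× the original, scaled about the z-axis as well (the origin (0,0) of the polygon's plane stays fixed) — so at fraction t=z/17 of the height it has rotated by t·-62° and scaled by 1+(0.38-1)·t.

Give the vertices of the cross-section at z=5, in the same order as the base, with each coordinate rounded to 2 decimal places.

t = z/height = 5/17 = 0.294118
s = 1 + (scale-1)·z/height = 1 + (0.38-1)·5/17 = 0.817647
θ = twist·z/height = -62°·5/17 = -18.2353° = -0.318266 rad
cos θ = 0.949779, sin θ = -0.312920 (intermediates below are computed at full precision and shown rounded to 5 d.p.)
v1: (-3,2) → rotate → (-2.22350,2.83832) → ×s → (-1.81804,2.32074) → (-1.82,2.32)
v2: (2,-2.5) → rotate → (1.11726,-3.00029) → ×s → (0.91352,-2.45318) → (0.91,-2.45)
v3: (3.5,1.5) → rotate → (3.79361,0.32945) → ×s → (3.10183,0.26937) → (3.10,0.27)
v4: (2.5,3) → rotate → (3.31321,2.06704) → ×s → (2.70904,1.69011) → (2.71,1.69)

Cross-section at z=5: (-1.82,2.32) (0.91,-2.45) (3.10,0.27) (2.71,1.69)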